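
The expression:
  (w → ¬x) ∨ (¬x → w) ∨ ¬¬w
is always true.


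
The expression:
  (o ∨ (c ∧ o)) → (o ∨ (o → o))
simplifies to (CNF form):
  True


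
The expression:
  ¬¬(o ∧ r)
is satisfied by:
  {r: True, o: True}


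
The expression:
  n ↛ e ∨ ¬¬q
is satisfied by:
  {n: True, q: True, e: False}
  {q: True, e: False, n: False}
  {n: True, q: True, e: True}
  {q: True, e: True, n: False}
  {n: True, e: False, q: False}


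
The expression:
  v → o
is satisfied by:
  {o: True, v: False}
  {v: False, o: False}
  {v: True, o: True}


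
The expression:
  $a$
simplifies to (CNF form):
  $a$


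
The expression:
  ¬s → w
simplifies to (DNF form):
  s ∨ w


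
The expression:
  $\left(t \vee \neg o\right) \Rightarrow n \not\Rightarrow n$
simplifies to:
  $o \wedge \neg t$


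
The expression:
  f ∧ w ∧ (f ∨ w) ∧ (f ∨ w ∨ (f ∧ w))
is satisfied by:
  {w: True, f: True}


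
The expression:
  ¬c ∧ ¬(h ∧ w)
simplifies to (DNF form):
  (¬c ∧ ¬h) ∨ (¬c ∧ ¬w)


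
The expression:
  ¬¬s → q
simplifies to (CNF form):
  q ∨ ¬s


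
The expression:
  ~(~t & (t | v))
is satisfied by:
  {t: True, v: False}
  {v: False, t: False}
  {v: True, t: True}


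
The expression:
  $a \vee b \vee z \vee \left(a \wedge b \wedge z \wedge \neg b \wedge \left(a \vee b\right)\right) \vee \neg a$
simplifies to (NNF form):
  $\text{True}$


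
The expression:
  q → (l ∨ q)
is always true.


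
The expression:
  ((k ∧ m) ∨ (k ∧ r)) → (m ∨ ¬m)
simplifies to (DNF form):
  True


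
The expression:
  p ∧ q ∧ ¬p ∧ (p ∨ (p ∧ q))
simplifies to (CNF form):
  False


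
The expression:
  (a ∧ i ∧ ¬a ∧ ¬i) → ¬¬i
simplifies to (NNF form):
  True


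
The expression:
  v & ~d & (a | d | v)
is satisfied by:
  {v: True, d: False}


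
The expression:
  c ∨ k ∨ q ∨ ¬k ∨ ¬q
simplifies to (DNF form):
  True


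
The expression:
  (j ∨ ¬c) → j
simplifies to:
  c ∨ j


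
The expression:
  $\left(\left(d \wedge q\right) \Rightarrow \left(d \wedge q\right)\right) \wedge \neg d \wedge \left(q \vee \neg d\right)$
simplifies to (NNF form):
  $\neg d$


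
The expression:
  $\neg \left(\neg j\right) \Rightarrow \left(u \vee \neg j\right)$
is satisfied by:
  {u: True, j: False}
  {j: False, u: False}
  {j: True, u: True}


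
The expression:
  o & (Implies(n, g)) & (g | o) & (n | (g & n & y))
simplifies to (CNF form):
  g & n & o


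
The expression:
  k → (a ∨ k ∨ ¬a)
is always true.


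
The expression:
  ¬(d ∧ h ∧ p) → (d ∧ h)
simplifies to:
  d ∧ h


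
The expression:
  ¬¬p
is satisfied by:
  {p: True}


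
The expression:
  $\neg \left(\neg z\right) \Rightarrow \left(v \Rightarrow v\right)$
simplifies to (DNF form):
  $\text{True}$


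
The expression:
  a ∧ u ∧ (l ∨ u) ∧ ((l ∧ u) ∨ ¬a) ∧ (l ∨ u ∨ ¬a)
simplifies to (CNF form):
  a ∧ l ∧ u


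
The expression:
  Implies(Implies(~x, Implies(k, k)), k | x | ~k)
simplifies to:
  True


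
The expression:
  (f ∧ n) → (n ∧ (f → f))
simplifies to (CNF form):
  True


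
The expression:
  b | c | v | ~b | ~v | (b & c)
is always true.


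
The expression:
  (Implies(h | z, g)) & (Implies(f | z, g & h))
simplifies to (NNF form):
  (g | ~h) & (h | ~f) & (h | ~z)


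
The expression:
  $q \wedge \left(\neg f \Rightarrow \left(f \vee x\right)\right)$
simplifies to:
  $q \wedge \left(f \vee x\right)$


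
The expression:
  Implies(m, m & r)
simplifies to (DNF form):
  r | ~m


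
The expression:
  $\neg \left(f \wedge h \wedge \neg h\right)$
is always true.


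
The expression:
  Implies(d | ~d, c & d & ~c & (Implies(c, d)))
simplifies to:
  False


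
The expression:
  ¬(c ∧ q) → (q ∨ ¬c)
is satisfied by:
  {q: True, c: False}
  {c: False, q: False}
  {c: True, q: True}


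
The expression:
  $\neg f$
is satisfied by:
  {f: False}


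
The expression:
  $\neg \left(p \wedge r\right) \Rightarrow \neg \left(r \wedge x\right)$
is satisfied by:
  {p: True, x: False, r: False}
  {p: False, x: False, r: False}
  {r: True, p: True, x: False}
  {r: True, p: False, x: False}
  {x: True, p: True, r: False}
  {x: True, p: False, r: False}
  {x: True, r: True, p: True}


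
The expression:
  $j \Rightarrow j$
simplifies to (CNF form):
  $\text{True}$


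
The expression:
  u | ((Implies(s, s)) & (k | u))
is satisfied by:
  {k: True, u: True}
  {k: True, u: False}
  {u: True, k: False}


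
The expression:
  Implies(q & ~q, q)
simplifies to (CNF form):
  True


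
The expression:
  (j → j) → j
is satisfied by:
  {j: True}


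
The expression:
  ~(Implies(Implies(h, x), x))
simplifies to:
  ~h & ~x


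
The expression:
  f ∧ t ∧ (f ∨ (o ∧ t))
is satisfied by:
  {t: True, f: True}


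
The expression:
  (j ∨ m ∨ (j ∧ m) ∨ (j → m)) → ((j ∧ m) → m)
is always true.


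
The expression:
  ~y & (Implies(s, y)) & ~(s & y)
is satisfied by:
  {y: False, s: False}


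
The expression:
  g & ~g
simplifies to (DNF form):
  False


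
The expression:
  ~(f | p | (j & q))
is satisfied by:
  {p: False, f: False, q: False, j: False}
  {j: True, p: False, f: False, q: False}
  {q: True, p: False, f: False, j: False}


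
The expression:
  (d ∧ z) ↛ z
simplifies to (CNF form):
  False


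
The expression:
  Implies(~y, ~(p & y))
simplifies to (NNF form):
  True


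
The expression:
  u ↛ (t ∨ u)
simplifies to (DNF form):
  False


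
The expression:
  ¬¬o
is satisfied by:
  {o: True}


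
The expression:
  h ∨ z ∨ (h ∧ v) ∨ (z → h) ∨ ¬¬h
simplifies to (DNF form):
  True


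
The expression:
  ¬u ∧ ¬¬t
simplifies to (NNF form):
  t ∧ ¬u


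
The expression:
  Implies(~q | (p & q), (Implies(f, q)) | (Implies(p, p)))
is always true.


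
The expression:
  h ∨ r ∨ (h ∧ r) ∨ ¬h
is always true.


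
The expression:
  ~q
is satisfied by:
  {q: False}


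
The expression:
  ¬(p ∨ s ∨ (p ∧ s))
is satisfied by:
  {p: False, s: False}


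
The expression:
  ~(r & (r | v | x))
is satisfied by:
  {r: False}


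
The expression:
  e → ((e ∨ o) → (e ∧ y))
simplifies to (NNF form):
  y ∨ ¬e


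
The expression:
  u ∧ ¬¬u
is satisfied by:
  {u: True}


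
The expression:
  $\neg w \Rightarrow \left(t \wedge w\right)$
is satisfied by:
  {w: True}


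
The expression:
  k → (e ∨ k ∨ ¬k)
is always true.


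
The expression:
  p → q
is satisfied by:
  {q: True, p: False}
  {p: False, q: False}
  {p: True, q: True}


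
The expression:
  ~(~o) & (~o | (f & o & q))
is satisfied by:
  {f: True, o: True, q: True}


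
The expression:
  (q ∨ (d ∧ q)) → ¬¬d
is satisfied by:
  {d: True, q: False}
  {q: False, d: False}
  {q: True, d: True}


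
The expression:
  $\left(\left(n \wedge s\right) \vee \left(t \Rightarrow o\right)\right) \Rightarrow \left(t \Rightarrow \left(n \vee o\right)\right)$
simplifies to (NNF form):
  $\text{True}$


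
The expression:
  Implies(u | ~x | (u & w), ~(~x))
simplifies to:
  x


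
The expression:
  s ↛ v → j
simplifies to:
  j ∨ v ∨ ¬s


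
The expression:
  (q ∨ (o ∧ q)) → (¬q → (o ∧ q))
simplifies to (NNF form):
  True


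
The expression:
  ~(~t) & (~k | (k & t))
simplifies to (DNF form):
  t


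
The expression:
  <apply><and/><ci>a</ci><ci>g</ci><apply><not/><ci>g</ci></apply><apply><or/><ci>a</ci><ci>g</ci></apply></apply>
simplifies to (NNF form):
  <false/>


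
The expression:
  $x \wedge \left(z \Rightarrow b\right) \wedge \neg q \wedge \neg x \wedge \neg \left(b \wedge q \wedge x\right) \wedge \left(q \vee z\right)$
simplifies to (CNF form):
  $\text{False}$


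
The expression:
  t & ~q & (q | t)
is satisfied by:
  {t: True, q: False}


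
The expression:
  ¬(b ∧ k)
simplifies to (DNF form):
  ¬b ∨ ¬k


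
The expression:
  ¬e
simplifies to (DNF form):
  ¬e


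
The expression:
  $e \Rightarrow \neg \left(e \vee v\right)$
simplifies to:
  $\neg e$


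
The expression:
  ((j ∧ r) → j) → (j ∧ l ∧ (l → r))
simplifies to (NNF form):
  j ∧ l ∧ r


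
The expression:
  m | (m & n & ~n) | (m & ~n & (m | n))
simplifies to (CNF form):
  m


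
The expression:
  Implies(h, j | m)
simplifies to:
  j | m | ~h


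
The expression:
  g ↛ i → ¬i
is always true.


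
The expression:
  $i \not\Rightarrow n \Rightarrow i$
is always true.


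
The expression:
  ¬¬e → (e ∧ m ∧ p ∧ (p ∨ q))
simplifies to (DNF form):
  (m ∧ p) ∨ ¬e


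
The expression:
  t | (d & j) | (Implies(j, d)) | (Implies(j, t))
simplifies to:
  d | t | ~j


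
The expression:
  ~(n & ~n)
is always true.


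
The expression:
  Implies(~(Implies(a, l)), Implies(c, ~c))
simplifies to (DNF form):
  l | ~a | ~c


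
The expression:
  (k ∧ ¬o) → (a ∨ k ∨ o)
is always true.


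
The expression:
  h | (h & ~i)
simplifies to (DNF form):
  h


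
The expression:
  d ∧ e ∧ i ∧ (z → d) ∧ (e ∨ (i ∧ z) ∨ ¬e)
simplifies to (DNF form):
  d ∧ e ∧ i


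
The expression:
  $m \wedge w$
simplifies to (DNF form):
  $m \wedge w$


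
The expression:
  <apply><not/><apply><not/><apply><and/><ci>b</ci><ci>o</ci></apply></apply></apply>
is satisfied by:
  {b: True, o: True}


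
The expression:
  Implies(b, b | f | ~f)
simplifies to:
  True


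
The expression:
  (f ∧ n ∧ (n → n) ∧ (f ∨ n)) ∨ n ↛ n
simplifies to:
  f ∧ n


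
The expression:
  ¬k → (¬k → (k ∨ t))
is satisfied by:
  {k: True, t: True}
  {k: True, t: False}
  {t: True, k: False}


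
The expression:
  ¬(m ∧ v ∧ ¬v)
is always true.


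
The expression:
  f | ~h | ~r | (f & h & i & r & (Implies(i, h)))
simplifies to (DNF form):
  f | ~h | ~r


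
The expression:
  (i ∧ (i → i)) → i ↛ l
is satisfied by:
  {l: False, i: False}
  {i: True, l: False}
  {l: True, i: False}


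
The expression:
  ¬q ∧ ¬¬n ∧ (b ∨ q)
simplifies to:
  b ∧ n ∧ ¬q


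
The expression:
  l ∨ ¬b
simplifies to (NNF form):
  l ∨ ¬b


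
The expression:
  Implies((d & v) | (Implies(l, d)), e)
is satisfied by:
  {l: True, e: True, d: False}
  {e: True, d: False, l: False}
  {l: True, e: True, d: True}
  {e: True, d: True, l: False}
  {l: True, d: False, e: False}


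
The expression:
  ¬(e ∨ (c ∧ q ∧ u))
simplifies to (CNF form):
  ¬e ∧ (¬c ∨ ¬q ∨ ¬u)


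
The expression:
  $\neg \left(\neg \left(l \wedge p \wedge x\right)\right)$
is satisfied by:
  {p: True, x: True, l: True}


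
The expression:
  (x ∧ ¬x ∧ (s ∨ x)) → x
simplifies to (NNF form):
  True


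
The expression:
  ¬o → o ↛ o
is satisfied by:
  {o: True}


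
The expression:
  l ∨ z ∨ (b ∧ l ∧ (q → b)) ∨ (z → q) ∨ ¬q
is always true.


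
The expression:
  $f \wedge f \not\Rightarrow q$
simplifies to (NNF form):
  $f \wedge \neg q$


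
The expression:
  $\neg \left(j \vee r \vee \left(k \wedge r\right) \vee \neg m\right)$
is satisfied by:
  {m: True, r: False, j: False}


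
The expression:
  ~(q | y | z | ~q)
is never true.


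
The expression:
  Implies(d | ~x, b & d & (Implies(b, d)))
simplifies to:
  (b & d) | (x & ~d)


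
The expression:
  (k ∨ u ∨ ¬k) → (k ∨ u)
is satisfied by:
  {k: True, u: True}
  {k: True, u: False}
  {u: True, k: False}


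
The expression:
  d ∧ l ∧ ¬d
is never true.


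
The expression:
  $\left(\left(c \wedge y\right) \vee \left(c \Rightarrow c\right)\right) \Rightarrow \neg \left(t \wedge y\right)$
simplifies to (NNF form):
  $\neg t \vee \neg y$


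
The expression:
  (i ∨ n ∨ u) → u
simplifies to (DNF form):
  u ∨ (¬i ∧ ¬n)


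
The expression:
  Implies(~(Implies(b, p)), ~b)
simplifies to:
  p | ~b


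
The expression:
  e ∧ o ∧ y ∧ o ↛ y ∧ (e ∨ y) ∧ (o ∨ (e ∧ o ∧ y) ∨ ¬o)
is never true.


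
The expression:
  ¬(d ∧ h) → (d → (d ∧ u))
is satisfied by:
  {u: True, h: True, d: False}
  {u: True, h: False, d: False}
  {h: True, u: False, d: False}
  {u: False, h: False, d: False}
  {d: True, u: True, h: True}
  {d: True, u: True, h: False}
  {d: True, h: True, u: False}


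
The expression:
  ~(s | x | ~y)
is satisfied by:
  {y: True, x: False, s: False}


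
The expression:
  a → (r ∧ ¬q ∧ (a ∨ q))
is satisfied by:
  {r: True, q: False, a: False}
  {q: False, a: False, r: False}
  {r: True, q: True, a: False}
  {q: True, r: False, a: False}
  {a: True, r: True, q: False}


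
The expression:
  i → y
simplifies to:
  y ∨ ¬i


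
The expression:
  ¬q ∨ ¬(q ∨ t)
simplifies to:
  ¬q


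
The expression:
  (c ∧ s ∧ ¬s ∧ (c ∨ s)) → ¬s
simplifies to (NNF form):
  True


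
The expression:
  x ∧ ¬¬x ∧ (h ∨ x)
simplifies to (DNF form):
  x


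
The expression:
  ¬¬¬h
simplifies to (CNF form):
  ¬h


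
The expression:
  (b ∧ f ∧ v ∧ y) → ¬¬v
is always true.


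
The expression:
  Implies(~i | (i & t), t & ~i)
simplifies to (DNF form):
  (i & ~t) | (t & ~i)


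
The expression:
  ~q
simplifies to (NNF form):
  ~q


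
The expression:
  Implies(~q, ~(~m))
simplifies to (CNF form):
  m | q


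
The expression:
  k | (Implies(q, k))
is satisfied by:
  {k: True, q: False}
  {q: False, k: False}
  {q: True, k: True}


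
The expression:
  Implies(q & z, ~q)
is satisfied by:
  {q: False, z: False}
  {z: True, q: False}
  {q: True, z: False}


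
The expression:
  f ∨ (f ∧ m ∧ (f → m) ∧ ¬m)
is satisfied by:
  {f: True}


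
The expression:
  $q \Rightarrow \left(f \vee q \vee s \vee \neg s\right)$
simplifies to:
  $\text{True}$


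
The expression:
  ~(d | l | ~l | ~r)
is never true.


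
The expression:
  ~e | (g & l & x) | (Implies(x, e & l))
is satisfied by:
  {l: True, e: False, x: False}
  {e: False, x: False, l: False}
  {x: True, l: True, e: False}
  {x: True, e: False, l: False}
  {l: True, e: True, x: False}
  {e: True, l: False, x: False}
  {x: True, e: True, l: True}


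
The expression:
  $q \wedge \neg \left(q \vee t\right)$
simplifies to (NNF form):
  $\text{False}$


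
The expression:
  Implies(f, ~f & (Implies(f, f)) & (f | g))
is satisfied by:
  {f: False}


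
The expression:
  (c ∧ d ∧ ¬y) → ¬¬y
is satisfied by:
  {y: True, c: False, d: False}
  {c: False, d: False, y: False}
  {y: True, d: True, c: False}
  {d: True, c: False, y: False}
  {y: True, c: True, d: False}
  {c: True, y: False, d: False}
  {y: True, d: True, c: True}


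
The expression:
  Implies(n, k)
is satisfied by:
  {k: True, n: False}
  {n: False, k: False}
  {n: True, k: True}


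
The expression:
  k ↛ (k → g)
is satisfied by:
  {k: True, g: False}


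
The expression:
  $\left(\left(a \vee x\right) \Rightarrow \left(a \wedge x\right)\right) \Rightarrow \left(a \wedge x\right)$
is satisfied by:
  {a: True, x: True}
  {a: True, x: False}
  {x: True, a: False}


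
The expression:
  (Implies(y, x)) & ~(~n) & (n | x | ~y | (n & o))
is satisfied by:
  {x: True, n: True, y: False}
  {n: True, y: False, x: False}
  {x: True, y: True, n: True}


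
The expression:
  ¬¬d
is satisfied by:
  {d: True}


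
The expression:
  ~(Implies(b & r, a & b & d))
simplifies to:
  b & r & (~a | ~d)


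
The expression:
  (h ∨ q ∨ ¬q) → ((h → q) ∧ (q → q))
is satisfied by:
  {q: True, h: False}
  {h: False, q: False}
  {h: True, q: True}


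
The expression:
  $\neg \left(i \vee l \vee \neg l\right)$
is never true.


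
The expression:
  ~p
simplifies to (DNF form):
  ~p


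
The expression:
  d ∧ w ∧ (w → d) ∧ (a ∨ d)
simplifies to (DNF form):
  d ∧ w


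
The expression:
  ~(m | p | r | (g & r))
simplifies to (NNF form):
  ~m & ~p & ~r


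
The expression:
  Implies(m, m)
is always true.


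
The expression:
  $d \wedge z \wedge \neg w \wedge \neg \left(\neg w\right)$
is never true.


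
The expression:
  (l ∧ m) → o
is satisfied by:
  {o: True, l: False, m: False}
  {l: False, m: False, o: False}
  {o: True, m: True, l: False}
  {m: True, l: False, o: False}
  {o: True, l: True, m: False}
  {l: True, o: False, m: False}
  {o: True, m: True, l: True}


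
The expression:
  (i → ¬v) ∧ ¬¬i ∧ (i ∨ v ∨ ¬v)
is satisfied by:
  {i: True, v: False}


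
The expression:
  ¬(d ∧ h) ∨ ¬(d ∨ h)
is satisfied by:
  {h: False, d: False}
  {d: True, h: False}
  {h: True, d: False}


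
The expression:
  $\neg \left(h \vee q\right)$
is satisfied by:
  {q: False, h: False}


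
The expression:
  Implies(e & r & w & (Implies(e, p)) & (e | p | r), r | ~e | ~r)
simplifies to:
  True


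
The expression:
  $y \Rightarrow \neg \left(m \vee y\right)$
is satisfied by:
  {y: False}


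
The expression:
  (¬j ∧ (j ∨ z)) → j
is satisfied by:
  {j: True, z: False}
  {z: False, j: False}
  {z: True, j: True}


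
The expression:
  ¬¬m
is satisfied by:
  {m: True}


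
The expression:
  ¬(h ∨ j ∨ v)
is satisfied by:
  {v: False, h: False, j: False}


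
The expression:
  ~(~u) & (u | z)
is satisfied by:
  {u: True}


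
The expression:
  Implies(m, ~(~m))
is always true.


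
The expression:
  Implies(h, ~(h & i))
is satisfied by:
  {h: False, i: False}
  {i: True, h: False}
  {h: True, i: False}


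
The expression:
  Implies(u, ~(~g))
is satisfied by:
  {g: True, u: False}
  {u: False, g: False}
  {u: True, g: True}


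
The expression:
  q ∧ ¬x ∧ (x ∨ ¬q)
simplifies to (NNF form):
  False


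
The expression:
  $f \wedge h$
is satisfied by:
  {h: True, f: True}


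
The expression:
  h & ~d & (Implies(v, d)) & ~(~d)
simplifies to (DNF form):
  False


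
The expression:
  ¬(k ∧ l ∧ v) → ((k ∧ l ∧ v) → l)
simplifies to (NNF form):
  True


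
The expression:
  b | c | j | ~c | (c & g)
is always true.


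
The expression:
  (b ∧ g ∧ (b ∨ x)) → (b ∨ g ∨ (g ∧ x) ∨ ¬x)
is always true.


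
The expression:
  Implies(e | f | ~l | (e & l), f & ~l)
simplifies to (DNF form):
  (f & ~f) | (f & ~l) | (f & l & ~f) | (f & l & ~l) | (f & ~e & ~f) | (f & ~e & ~l) | (l & ~e & ~f) | (l & ~e & ~l)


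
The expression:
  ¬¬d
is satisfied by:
  {d: True}


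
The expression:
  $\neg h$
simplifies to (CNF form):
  $\neg h$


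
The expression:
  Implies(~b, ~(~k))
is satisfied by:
  {b: True, k: True}
  {b: True, k: False}
  {k: True, b: False}


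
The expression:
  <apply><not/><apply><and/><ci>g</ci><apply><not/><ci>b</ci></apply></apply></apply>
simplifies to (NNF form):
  <apply><or/><ci>b</ci><apply><not/><ci>g</ci></apply></apply>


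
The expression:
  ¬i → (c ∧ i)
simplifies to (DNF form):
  i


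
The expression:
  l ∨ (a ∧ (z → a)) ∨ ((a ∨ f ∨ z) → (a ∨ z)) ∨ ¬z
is always true.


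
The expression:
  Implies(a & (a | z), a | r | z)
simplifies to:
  True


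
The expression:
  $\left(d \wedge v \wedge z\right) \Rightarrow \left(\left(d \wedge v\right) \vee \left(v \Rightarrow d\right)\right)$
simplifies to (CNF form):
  $\text{True}$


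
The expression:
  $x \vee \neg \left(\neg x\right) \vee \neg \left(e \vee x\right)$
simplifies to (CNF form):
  $x \vee \neg e$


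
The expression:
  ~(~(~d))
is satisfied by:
  {d: False}


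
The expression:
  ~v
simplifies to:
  ~v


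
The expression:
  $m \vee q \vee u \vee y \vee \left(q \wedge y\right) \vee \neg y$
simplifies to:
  $\text{True}$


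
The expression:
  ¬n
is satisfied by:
  {n: False}


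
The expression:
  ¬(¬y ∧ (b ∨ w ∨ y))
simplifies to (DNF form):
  y ∨ (¬b ∧ ¬w)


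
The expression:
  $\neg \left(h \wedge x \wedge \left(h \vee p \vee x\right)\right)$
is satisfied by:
  {h: False, x: False}
  {x: True, h: False}
  {h: True, x: False}


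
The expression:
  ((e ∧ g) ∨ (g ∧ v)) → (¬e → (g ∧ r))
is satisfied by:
  {r: True, e: True, g: False, v: False}
  {r: True, g: False, v: False, e: False}
  {e: True, g: False, v: False, r: False}
  {e: False, g: False, v: False, r: False}
  {r: True, v: True, e: True, g: False}
  {r: True, v: True, e: False, g: False}
  {v: True, e: True, r: False, g: False}
  {v: True, r: False, g: False, e: False}
  {e: True, r: True, g: True, v: False}
  {r: True, g: True, e: False, v: False}
  {e: True, g: True, r: False, v: False}
  {g: True, r: False, v: False, e: False}
  {r: True, v: True, g: True, e: True}
  {r: True, v: True, g: True, e: False}
  {v: True, g: True, e: True, r: False}


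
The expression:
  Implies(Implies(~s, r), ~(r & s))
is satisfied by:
  {s: False, r: False}
  {r: True, s: False}
  {s: True, r: False}


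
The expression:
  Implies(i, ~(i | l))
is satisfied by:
  {i: False}


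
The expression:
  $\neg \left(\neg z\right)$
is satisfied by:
  {z: True}


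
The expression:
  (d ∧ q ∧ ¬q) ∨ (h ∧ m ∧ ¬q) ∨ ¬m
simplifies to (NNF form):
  (h ∧ ¬q) ∨ ¬m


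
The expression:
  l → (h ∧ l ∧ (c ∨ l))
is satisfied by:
  {h: True, l: False}
  {l: False, h: False}
  {l: True, h: True}


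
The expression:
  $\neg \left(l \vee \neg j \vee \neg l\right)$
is never true.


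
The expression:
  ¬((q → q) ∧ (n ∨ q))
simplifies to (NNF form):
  ¬n ∧ ¬q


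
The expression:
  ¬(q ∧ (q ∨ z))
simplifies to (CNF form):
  ¬q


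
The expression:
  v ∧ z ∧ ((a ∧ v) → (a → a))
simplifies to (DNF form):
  v ∧ z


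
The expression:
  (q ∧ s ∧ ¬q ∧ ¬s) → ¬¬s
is always true.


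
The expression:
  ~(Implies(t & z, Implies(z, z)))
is never true.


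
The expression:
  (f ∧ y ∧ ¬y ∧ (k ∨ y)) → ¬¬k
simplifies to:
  True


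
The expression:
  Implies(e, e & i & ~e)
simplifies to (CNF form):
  ~e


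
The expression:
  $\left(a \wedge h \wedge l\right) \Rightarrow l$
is always true.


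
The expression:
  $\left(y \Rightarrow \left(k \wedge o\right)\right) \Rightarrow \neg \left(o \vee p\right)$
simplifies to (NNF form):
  $\left(y \wedge \neg k\right) \vee \left(y \wedge \neg o\right) \vee \left(\neg o \wedge \neg p\right)$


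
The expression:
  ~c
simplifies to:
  ~c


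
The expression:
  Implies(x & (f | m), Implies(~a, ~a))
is always true.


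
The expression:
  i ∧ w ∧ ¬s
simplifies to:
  i ∧ w ∧ ¬s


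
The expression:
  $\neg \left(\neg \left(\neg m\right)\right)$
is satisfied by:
  {m: False}


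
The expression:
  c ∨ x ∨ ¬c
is always true.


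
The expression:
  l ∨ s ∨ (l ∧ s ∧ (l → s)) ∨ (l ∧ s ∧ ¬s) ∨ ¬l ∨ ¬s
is always true.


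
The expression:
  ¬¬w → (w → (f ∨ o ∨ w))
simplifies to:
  True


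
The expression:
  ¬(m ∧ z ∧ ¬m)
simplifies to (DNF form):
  True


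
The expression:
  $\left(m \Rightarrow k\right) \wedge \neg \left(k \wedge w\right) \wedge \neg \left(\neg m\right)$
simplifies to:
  $k \wedge m \wedge \neg w$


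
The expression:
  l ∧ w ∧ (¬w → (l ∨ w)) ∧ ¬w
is never true.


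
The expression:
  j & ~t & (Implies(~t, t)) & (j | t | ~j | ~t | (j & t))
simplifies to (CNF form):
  False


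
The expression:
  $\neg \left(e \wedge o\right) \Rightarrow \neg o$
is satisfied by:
  {e: True, o: False}
  {o: False, e: False}
  {o: True, e: True}


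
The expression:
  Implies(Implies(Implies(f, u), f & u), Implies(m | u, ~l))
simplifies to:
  ~f | ~l | (~m & ~u)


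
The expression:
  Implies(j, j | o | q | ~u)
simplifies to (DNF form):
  True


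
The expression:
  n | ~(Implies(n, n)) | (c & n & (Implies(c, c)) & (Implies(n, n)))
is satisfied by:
  {n: True}


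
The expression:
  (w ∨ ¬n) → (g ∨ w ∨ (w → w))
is always true.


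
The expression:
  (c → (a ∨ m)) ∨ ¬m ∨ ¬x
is always true.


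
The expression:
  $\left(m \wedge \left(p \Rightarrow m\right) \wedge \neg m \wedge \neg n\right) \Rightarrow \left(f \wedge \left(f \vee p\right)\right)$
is always true.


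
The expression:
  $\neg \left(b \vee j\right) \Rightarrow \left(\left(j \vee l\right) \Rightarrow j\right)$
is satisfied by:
  {j: True, b: True, l: False}
  {j: True, l: False, b: False}
  {b: True, l: False, j: False}
  {b: False, l: False, j: False}
  {j: True, b: True, l: True}
  {j: True, l: True, b: False}
  {b: True, l: True, j: False}


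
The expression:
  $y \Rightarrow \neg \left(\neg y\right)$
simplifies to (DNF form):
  $\text{True}$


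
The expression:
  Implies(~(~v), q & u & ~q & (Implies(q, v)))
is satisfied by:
  {v: False}


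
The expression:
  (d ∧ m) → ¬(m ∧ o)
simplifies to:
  ¬d ∨ ¬m ∨ ¬o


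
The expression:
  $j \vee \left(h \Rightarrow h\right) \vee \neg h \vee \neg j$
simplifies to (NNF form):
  $\text{True}$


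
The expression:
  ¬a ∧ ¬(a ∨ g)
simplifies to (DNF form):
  ¬a ∧ ¬g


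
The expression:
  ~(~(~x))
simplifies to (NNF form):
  ~x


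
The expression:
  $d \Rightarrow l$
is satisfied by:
  {l: True, d: False}
  {d: False, l: False}
  {d: True, l: True}


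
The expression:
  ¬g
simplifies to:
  ¬g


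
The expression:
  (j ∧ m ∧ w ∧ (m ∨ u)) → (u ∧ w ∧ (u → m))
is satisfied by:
  {u: True, w: False, m: False, j: False}
  {u: False, w: False, m: False, j: False}
  {j: True, u: True, w: False, m: False}
  {j: True, u: False, w: False, m: False}
  {u: True, m: True, j: False, w: False}
  {m: True, j: False, w: False, u: False}
  {j: True, m: True, u: True, w: False}
  {j: True, m: True, u: False, w: False}
  {u: True, w: True, j: False, m: False}
  {w: True, j: False, m: False, u: False}
  {u: True, j: True, w: True, m: False}
  {j: True, w: True, u: False, m: False}
  {u: True, m: True, w: True, j: False}
  {m: True, w: True, j: False, u: False}
  {j: True, m: True, w: True, u: True}


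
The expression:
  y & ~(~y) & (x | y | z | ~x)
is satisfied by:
  {y: True}


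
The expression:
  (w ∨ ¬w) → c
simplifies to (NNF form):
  c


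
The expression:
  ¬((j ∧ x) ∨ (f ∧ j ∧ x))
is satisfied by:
  {x: False, j: False}
  {j: True, x: False}
  {x: True, j: False}


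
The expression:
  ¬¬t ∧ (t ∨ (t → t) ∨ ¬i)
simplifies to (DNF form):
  t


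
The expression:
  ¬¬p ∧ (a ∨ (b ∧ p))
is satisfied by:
  {a: True, b: True, p: True}
  {a: True, p: True, b: False}
  {b: True, p: True, a: False}


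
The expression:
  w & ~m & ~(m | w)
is never true.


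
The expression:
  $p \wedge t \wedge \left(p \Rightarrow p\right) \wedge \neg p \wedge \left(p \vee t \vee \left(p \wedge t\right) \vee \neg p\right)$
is never true.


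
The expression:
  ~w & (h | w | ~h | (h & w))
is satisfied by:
  {w: False}


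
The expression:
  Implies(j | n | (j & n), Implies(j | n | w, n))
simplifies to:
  n | ~j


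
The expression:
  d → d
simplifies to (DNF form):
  True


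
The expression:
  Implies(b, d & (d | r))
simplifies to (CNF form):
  d | ~b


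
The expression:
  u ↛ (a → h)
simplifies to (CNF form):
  a ∧ u ∧ ¬h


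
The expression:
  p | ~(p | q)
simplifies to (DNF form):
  p | ~q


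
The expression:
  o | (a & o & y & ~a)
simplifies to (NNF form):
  o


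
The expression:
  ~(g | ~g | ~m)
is never true.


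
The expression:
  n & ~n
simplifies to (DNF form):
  False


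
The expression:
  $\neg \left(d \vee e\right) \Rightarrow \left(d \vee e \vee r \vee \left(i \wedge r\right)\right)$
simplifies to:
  $d \vee e \vee r$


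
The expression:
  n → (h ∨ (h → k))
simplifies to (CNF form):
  True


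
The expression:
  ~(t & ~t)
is always true.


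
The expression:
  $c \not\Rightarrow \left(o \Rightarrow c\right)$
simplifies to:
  $\text{False}$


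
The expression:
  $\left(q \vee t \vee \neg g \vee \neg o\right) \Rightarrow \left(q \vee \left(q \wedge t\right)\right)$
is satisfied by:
  {q: True, o: True, g: True, t: False}
  {q: True, o: True, g: False, t: False}
  {q: True, g: True, t: False, o: False}
  {q: True, g: False, t: False, o: False}
  {q: True, o: True, t: True, g: True}
  {q: True, o: True, t: True, g: False}
  {q: True, t: True, g: True, o: False}
  {q: True, t: True, g: False, o: False}
  {o: True, t: False, g: True, q: False}


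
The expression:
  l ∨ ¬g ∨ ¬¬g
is always true.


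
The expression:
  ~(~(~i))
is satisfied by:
  {i: False}


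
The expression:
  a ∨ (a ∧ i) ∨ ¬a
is always true.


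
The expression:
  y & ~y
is never true.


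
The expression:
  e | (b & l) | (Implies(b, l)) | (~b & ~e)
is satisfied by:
  {l: True, e: True, b: False}
  {l: True, e: False, b: False}
  {e: True, l: False, b: False}
  {l: False, e: False, b: False}
  {b: True, l: True, e: True}
  {b: True, l: True, e: False}
  {b: True, e: True, l: False}


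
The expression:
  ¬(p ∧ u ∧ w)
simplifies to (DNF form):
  ¬p ∨ ¬u ∨ ¬w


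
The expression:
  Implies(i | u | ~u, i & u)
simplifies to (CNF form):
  i & u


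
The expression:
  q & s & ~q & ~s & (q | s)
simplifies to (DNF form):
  False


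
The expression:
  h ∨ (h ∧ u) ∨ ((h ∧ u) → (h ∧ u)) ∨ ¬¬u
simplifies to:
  True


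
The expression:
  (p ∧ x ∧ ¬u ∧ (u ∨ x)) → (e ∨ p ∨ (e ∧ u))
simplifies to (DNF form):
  True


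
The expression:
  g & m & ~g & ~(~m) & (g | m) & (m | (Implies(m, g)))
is never true.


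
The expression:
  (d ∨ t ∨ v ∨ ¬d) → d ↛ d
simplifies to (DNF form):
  False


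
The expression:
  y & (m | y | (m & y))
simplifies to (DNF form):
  y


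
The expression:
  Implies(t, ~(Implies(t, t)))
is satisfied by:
  {t: False}


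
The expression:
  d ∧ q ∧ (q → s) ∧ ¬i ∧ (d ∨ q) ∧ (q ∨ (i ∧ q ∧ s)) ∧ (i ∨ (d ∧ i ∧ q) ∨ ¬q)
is never true.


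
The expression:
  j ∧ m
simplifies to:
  j ∧ m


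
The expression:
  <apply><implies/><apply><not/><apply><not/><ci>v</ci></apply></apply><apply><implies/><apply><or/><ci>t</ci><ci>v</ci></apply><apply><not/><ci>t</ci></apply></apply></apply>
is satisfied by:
  {v: False, t: False}
  {t: True, v: False}
  {v: True, t: False}


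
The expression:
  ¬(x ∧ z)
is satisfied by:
  {z: False, x: False}
  {x: True, z: False}
  {z: True, x: False}


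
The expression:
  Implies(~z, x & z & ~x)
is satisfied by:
  {z: True}


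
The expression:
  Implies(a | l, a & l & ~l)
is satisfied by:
  {l: False, a: False}


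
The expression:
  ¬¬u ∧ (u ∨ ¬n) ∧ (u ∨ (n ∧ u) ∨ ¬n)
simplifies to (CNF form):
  u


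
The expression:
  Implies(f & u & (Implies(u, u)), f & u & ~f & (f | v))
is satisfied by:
  {u: False, f: False}
  {f: True, u: False}
  {u: True, f: False}


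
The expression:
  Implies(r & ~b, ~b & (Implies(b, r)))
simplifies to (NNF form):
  True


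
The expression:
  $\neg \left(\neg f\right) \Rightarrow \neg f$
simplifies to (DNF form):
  $\neg f$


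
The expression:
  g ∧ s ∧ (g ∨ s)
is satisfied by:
  {s: True, g: True}


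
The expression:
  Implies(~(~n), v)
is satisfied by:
  {v: True, n: False}
  {n: False, v: False}
  {n: True, v: True}


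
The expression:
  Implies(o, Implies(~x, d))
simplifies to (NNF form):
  d | x | ~o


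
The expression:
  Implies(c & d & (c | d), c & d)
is always true.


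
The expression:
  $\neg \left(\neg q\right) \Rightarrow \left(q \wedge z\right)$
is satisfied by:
  {z: True, q: False}
  {q: False, z: False}
  {q: True, z: True}


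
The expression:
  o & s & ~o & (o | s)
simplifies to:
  False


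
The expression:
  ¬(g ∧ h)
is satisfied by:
  {h: False, g: False}
  {g: True, h: False}
  {h: True, g: False}


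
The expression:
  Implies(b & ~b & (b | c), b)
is always true.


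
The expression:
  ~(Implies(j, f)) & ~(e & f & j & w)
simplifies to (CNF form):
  j & ~f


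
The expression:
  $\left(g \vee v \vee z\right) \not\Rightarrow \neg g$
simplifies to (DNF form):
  $g$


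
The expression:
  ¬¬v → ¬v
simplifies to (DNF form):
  ¬v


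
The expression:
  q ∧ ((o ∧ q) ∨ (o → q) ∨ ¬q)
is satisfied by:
  {q: True}


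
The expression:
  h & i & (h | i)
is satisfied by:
  {h: True, i: True}


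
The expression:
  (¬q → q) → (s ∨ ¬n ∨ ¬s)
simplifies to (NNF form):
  True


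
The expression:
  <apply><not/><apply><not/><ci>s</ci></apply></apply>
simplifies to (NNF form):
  <ci>s</ci>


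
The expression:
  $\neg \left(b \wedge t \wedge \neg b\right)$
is always true.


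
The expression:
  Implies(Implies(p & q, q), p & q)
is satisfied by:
  {p: True, q: True}


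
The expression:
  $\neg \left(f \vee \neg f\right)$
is never true.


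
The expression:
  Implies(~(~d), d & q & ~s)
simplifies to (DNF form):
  ~d | (q & ~s)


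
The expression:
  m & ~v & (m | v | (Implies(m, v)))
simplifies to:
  m & ~v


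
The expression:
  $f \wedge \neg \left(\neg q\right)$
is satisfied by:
  {f: True, q: True}


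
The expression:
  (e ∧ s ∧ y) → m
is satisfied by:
  {m: True, s: False, e: False, y: False}
  {m: False, s: False, e: False, y: False}
  {y: True, m: True, s: False, e: False}
  {y: True, m: False, s: False, e: False}
  {m: True, e: True, y: False, s: False}
  {e: True, y: False, s: False, m: False}
  {y: True, e: True, m: True, s: False}
  {y: True, e: True, m: False, s: False}
  {m: True, s: True, y: False, e: False}
  {s: True, y: False, e: False, m: False}
  {m: True, y: True, s: True, e: False}
  {y: True, s: True, m: False, e: False}
  {m: True, e: True, s: True, y: False}
  {e: True, s: True, y: False, m: False}
  {y: True, e: True, s: True, m: True}


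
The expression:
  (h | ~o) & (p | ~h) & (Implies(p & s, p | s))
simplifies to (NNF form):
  (h & p) | (~h & ~o)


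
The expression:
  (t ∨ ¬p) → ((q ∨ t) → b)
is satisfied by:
  {b: True, p: True, q: False, t: False}
  {b: True, q: False, p: False, t: False}
  {b: True, p: True, q: True, t: False}
  {b: True, q: True, p: False, t: False}
  {b: True, t: True, p: True, q: False}
  {b: True, t: True, q: False, p: False}
  {b: True, t: True, p: True, q: True}
  {b: True, t: True, q: True, p: False}
  {p: True, t: False, q: False, b: False}
  {t: False, q: False, p: False, b: False}
  {p: True, q: True, t: False, b: False}


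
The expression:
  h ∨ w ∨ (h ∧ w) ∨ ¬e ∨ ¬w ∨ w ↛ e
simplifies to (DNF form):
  True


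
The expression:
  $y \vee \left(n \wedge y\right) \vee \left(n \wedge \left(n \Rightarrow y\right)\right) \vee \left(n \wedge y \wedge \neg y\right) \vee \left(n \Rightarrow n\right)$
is always true.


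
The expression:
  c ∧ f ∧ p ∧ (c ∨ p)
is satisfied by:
  {c: True, p: True, f: True}


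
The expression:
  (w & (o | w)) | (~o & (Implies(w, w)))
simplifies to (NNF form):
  w | ~o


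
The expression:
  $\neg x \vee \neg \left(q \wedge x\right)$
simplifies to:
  $\neg q \vee \neg x$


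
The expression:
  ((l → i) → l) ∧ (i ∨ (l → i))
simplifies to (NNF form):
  i ∧ l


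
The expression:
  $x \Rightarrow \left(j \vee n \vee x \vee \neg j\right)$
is always true.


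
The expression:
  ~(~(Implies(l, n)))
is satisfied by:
  {n: True, l: False}
  {l: False, n: False}
  {l: True, n: True}


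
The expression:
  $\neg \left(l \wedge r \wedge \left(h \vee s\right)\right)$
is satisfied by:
  {h: False, l: False, r: False, s: False}
  {s: True, h: False, l: False, r: False}
  {h: True, s: False, l: False, r: False}
  {s: True, h: True, l: False, r: False}
  {r: True, s: False, h: False, l: False}
  {r: True, s: True, h: False, l: False}
  {r: True, h: True, s: False, l: False}
  {r: True, s: True, h: True, l: False}
  {l: True, r: False, h: False, s: False}
  {l: True, s: True, r: False, h: False}
  {l: True, h: True, r: False, s: False}
  {s: True, l: True, h: True, r: False}
  {l: True, r: True, s: False, h: False}


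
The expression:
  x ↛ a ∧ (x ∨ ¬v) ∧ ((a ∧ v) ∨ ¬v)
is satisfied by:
  {x: True, v: False, a: False}


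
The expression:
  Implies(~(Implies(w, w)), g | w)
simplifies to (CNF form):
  True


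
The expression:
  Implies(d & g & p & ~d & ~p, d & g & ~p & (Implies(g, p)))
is always true.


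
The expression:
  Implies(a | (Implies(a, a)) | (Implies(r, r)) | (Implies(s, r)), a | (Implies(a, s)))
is always true.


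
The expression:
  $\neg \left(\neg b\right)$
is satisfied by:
  {b: True}


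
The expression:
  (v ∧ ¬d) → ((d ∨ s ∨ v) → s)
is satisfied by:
  {s: True, d: True, v: False}
  {s: True, v: False, d: False}
  {d: True, v: False, s: False}
  {d: False, v: False, s: False}
  {s: True, d: True, v: True}
  {s: True, v: True, d: False}
  {d: True, v: True, s: False}


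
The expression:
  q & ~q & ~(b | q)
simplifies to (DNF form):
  False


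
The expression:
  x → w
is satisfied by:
  {w: True, x: False}
  {x: False, w: False}
  {x: True, w: True}


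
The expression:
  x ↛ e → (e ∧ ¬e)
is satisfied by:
  {e: True, x: False}
  {x: False, e: False}
  {x: True, e: True}


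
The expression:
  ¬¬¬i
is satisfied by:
  {i: False}


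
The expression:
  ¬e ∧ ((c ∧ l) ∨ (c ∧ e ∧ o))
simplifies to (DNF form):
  c ∧ l ∧ ¬e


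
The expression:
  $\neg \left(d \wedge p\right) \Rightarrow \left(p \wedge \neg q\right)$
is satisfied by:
  {p: True, d: True, q: False}
  {p: True, q: False, d: False}
  {p: True, d: True, q: True}


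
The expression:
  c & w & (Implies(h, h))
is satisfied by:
  {c: True, w: True}


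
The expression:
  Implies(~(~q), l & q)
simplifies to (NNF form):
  l | ~q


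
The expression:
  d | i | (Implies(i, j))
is always true.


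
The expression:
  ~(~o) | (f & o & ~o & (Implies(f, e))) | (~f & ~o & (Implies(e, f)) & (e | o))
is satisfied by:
  {o: True}
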